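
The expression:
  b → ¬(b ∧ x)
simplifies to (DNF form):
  ¬b ∨ ¬x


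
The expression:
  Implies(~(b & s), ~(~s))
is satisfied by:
  {s: True}


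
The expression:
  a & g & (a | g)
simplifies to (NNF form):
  a & g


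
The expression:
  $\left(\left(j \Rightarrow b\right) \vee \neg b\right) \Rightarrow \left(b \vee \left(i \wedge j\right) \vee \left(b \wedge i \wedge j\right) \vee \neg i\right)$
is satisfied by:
  {b: True, j: True, i: False}
  {b: True, j: False, i: False}
  {j: True, b: False, i: False}
  {b: False, j: False, i: False}
  {b: True, i: True, j: True}
  {b: True, i: True, j: False}
  {i: True, j: True, b: False}


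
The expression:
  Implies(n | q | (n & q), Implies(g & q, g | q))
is always true.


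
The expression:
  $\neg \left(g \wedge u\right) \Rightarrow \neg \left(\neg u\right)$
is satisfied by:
  {u: True}


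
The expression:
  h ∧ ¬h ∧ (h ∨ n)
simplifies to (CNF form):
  False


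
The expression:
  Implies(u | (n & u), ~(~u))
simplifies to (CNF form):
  True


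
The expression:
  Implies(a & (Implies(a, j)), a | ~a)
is always true.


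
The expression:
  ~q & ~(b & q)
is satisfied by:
  {q: False}


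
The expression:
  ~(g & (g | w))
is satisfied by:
  {g: False}


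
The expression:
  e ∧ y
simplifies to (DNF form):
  e ∧ y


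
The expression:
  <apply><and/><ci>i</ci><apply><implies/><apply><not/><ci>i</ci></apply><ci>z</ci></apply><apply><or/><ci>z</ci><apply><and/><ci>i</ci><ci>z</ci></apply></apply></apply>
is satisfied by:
  {z: True, i: True}


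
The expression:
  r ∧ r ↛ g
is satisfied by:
  {r: True, g: False}


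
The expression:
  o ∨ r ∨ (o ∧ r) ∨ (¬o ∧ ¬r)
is always true.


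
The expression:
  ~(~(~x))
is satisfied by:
  {x: False}


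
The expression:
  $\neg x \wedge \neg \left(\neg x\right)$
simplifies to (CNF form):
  $\text{False}$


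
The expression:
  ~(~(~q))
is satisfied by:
  {q: False}


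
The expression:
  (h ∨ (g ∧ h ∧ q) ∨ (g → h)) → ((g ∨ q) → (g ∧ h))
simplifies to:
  g ∨ ¬q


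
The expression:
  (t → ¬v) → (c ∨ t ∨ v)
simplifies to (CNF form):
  c ∨ t ∨ v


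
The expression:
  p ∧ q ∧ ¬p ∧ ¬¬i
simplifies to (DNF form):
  False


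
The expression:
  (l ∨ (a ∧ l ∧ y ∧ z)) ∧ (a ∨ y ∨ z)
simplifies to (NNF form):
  l ∧ (a ∨ y ∨ z)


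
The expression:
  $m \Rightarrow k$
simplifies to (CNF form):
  $k \vee \neg m$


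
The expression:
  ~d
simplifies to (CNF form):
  ~d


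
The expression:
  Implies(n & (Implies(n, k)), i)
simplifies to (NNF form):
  i | ~k | ~n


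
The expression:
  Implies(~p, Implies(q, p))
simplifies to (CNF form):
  p | ~q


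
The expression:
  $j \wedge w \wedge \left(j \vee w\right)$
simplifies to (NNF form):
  $j \wedge w$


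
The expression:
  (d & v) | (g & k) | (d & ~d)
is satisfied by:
  {v: True, g: True, k: True, d: True}
  {v: True, g: True, k: True, d: False}
  {v: True, g: True, d: True, k: False}
  {v: True, k: True, d: True, g: False}
  {v: True, k: False, d: True, g: False}
  {g: True, k: True, d: True, v: False}
  {g: True, k: True, d: False, v: False}


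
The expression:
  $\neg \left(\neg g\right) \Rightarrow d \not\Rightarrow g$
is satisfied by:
  {g: False}


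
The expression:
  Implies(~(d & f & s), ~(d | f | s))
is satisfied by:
  {f: False, d: False, s: False}
  {d: True, s: True, f: True}


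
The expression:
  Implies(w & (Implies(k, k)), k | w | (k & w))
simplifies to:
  True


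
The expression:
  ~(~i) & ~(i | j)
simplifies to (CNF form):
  False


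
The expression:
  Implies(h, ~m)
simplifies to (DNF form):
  ~h | ~m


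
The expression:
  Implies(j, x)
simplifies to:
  x | ~j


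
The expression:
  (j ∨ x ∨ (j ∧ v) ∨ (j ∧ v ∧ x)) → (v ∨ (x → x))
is always true.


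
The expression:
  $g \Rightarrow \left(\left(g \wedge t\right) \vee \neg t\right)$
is always true.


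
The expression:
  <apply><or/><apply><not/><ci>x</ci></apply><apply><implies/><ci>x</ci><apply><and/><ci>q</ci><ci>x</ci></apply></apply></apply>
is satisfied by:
  {q: True, x: False}
  {x: False, q: False}
  {x: True, q: True}


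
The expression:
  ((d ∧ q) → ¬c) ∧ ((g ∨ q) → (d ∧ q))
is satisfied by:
  {d: True, c: False, q: False, g: False}
  {d: False, c: False, q: False, g: False}
  {c: True, d: True, g: False, q: False}
  {c: True, g: False, d: False, q: False}
  {q: True, d: True, g: False, c: False}
  {q: True, g: True, d: True, c: False}


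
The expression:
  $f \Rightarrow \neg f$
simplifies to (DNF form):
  $\neg f$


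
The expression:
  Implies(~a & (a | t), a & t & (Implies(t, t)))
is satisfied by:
  {a: True, t: False}
  {t: False, a: False}
  {t: True, a: True}


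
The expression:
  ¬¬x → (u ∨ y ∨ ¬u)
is always true.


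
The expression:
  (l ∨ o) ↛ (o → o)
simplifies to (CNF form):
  False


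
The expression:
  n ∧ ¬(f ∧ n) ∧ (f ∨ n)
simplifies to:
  n ∧ ¬f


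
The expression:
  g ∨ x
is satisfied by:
  {x: True, g: True}
  {x: True, g: False}
  {g: True, x: False}


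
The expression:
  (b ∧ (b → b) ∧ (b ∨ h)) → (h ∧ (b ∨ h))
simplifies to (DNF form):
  h ∨ ¬b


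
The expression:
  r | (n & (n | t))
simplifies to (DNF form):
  n | r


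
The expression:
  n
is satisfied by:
  {n: True}


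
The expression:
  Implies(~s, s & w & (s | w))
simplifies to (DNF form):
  s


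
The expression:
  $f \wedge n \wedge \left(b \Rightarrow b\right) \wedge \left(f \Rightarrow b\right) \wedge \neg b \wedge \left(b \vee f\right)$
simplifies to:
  $\text{False}$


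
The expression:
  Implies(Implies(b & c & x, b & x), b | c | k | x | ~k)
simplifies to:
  True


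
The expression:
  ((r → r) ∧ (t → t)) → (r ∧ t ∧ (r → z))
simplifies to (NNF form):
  r ∧ t ∧ z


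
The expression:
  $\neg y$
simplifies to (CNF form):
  $\neg y$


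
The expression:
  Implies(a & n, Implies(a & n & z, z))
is always true.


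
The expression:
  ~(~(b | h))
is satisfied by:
  {b: True, h: True}
  {b: True, h: False}
  {h: True, b: False}


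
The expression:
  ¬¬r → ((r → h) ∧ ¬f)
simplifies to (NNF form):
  (h ∧ ¬f) ∨ ¬r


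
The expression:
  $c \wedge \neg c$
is never true.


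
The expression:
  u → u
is always true.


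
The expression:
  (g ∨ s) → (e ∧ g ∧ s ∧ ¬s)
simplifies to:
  ¬g ∧ ¬s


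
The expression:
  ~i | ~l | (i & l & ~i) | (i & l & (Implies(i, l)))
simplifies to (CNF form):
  True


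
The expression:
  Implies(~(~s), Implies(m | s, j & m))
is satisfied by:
  {j: True, m: True, s: False}
  {j: True, m: False, s: False}
  {m: True, j: False, s: False}
  {j: False, m: False, s: False}
  {j: True, s: True, m: True}


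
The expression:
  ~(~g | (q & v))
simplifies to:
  g & (~q | ~v)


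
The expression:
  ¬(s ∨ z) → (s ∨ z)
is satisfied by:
  {z: True, s: True}
  {z: True, s: False}
  {s: True, z: False}


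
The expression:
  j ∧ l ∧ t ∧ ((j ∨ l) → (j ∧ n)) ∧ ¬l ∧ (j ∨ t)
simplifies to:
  False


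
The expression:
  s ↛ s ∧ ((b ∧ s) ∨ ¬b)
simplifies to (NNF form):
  False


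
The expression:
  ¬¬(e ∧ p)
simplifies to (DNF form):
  e ∧ p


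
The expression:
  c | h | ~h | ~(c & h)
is always true.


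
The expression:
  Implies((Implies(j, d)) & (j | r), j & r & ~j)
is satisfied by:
  {r: False, d: False, j: False}
  {j: True, r: False, d: False}
  {d: True, r: False, j: False}
  {j: True, r: True, d: False}


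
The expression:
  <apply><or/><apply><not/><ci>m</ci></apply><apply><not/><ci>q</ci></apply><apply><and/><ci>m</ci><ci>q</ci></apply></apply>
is always true.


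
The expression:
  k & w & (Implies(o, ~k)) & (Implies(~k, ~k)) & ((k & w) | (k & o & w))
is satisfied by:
  {w: True, k: True, o: False}


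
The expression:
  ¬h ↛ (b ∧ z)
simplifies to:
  ¬h ∧ (¬b ∨ ¬z)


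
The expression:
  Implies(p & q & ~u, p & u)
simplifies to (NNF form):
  u | ~p | ~q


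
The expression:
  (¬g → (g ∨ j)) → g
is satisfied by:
  {g: True, j: False}
  {j: False, g: False}
  {j: True, g: True}


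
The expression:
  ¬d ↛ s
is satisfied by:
  {s: True, d: False}
  {d: False, s: False}
  {d: True, s: True}


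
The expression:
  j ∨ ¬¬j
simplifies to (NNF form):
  j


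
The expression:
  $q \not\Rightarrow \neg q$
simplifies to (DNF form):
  $q$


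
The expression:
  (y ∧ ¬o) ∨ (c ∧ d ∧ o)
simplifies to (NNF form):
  (c ∨ ¬o) ∧ (d ∨ ¬o) ∧ (o ∨ y)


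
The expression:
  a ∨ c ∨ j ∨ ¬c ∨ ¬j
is always true.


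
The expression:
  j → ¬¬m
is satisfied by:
  {m: True, j: False}
  {j: False, m: False}
  {j: True, m: True}


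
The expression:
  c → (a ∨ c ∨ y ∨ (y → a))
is always true.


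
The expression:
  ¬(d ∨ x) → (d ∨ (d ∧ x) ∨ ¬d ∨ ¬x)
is always true.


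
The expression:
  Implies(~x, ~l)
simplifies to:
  x | ~l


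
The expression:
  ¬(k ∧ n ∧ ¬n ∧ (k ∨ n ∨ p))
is always true.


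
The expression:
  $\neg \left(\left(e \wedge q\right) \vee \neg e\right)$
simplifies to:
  $e \wedge \neg q$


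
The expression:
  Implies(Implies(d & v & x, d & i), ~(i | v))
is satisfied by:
  {x: True, d: True, v: False, i: False}
  {x: True, d: False, v: False, i: False}
  {d: True, x: False, v: False, i: False}
  {x: False, d: False, v: False, i: False}
  {x: True, v: True, d: True, i: False}


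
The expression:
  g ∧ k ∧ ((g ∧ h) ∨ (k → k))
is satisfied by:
  {g: True, k: True}


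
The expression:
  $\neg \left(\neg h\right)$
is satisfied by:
  {h: True}


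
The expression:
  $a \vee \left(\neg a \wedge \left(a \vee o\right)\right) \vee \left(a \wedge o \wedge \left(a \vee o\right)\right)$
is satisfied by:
  {a: True, o: True}
  {a: True, o: False}
  {o: True, a: False}


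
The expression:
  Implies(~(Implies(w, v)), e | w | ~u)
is always true.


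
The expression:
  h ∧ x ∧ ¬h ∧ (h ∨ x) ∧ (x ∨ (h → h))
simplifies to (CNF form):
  False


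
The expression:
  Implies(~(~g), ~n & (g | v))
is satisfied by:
  {g: False, n: False}
  {n: True, g: False}
  {g: True, n: False}


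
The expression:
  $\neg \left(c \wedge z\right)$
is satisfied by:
  {c: False, z: False}
  {z: True, c: False}
  {c: True, z: False}


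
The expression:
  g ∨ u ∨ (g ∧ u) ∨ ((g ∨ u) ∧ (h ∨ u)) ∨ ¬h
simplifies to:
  g ∨ u ∨ ¬h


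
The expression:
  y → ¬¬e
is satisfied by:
  {e: True, y: False}
  {y: False, e: False}
  {y: True, e: True}


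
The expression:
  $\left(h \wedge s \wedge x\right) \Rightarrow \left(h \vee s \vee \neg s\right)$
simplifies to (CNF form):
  $\text{True}$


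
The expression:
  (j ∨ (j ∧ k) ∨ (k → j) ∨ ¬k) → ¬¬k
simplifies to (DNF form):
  k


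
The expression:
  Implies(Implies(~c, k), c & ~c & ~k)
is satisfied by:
  {k: False, c: False}


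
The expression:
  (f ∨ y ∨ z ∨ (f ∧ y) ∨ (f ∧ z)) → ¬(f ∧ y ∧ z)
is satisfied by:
  {z: False, y: False, f: False}
  {f: True, z: False, y: False}
  {y: True, z: False, f: False}
  {f: True, y: True, z: False}
  {z: True, f: False, y: False}
  {f: True, z: True, y: False}
  {y: True, z: True, f: False}


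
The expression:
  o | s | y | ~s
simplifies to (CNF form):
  True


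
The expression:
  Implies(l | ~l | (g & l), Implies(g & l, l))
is always true.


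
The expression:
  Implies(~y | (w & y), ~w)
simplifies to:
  ~w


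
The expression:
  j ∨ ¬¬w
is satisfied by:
  {w: True, j: True}
  {w: True, j: False}
  {j: True, w: False}


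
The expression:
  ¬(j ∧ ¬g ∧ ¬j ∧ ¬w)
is always true.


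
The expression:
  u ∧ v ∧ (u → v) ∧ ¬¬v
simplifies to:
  u ∧ v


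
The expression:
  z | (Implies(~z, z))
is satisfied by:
  {z: True}


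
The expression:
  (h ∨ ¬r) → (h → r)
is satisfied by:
  {r: True, h: False}
  {h: False, r: False}
  {h: True, r: True}


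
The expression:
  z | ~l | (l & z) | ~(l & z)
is always true.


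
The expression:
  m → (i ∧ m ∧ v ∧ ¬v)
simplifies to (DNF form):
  ¬m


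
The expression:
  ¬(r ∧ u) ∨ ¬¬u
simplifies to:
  True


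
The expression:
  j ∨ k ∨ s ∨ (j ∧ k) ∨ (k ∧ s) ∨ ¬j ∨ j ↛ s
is always true.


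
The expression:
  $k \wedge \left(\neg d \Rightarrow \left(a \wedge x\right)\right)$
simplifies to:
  $k \wedge \left(a \vee d\right) \wedge \left(d \vee x\right)$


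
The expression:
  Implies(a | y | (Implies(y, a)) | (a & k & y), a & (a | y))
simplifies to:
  a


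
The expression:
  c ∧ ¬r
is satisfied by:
  {c: True, r: False}


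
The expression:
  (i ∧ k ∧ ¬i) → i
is always true.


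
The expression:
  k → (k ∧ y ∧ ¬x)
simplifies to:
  (y ∧ ¬x) ∨ ¬k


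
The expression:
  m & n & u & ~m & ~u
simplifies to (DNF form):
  False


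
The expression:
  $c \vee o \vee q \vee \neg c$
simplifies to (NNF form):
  $\text{True}$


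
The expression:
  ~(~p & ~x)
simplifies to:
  p | x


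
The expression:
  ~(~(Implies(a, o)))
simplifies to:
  o | ~a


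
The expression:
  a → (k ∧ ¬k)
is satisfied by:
  {a: False}


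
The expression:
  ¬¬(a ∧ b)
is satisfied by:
  {a: True, b: True}


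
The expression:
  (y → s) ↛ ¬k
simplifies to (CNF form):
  k ∧ (s ∨ ¬y)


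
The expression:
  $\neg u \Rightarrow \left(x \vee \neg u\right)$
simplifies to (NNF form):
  $\text{True}$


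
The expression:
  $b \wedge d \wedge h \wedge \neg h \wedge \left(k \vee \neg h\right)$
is never true.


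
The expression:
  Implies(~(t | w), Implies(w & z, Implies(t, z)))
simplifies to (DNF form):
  True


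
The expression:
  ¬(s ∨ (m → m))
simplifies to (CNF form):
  False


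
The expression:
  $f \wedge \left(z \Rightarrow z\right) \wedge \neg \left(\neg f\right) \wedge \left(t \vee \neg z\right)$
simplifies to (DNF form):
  $\left(f \wedge t\right) \vee \left(f \wedge \neg z\right)$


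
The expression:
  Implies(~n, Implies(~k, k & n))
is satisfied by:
  {n: True, k: True}
  {n: True, k: False}
  {k: True, n: False}


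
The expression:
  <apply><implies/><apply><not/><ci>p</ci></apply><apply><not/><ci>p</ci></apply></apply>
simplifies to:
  <true/>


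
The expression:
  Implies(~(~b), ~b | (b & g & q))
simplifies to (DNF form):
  ~b | (g & q)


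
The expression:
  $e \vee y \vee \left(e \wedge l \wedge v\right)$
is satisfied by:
  {y: True, e: True}
  {y: True, e: False}
  {e: True, y: False}


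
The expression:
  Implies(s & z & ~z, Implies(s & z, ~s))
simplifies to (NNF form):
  True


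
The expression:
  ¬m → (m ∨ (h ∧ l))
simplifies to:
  m ∨ (h ∧ l)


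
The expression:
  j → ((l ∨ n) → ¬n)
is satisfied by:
  {n: False, j: False}
  {j: True, n: False}
  {n: True, j: False}


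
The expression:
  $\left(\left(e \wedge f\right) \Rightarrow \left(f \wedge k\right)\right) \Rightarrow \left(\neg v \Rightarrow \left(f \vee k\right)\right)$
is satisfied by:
  {k: True, v: True, f: True}
  {k: True, v: True, f: False}
  {k: True, f: True, v: False}
  {k: True, f: False, v: False}
  {v: True, f: True, k: False}
  {v: True, f: False, k: False}
  {f: True, v: False, k: False}


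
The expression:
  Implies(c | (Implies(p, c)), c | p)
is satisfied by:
  {c: True, p: True}
  {c: True, p: False}
  {p: True, c: False}


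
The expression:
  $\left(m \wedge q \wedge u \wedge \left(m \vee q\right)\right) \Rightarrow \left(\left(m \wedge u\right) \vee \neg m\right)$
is always true.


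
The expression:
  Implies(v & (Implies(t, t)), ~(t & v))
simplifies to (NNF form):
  ~t | ~v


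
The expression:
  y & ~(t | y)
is never true.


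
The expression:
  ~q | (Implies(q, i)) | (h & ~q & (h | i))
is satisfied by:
  {i: True, q: False}
  {q: False, i: False}
  {q: True, i: True}


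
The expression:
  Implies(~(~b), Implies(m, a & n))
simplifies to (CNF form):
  (a | ~b | ~m) & (n | ~b | ~m)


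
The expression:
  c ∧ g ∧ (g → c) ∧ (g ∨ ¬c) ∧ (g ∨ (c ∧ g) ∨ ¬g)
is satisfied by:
  {c: True, g: True}


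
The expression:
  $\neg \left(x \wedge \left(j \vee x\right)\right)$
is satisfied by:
  {x: False}


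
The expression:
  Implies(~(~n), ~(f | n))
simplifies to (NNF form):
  ~n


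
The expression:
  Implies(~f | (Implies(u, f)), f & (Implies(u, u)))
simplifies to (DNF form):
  f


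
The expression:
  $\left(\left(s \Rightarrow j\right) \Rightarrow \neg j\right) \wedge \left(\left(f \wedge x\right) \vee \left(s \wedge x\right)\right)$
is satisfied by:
  {s: True, f: True, x: True, j: False}
  {s: True, x: True, f: False, j: False}
  {f: True, x: True, s: False, j: False}


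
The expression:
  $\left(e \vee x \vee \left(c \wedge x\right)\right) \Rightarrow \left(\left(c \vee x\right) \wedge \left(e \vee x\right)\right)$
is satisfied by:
  {x: True, c: True, e: False}
  {x: True, e: False, c: False}
  {c: True, e: False, x: False}
  {c: False, e: False, x: False}
  {x: True, c: True, e: True}
  {x: True, e: True, c: False}
  {c: True, e: True, x: False}


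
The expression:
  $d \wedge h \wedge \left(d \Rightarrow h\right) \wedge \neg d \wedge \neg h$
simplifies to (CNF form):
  $\text{False}$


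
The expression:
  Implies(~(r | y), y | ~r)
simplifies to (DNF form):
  True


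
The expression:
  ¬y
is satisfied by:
  {y: False}


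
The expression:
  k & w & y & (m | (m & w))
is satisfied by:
  {m: True, w: True, y: True, k: True}


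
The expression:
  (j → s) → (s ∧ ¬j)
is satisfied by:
  {s: True, j: False}
  {j: True, s: False}


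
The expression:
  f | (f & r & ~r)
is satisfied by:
  {f: True}


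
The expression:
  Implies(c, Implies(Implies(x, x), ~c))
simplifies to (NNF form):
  ~c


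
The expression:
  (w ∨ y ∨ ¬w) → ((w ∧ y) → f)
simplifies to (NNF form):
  f ∨ ¬w ∨ ¬y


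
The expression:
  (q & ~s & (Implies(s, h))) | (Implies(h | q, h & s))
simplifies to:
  (h & s) | (q & ~s) | (~h & ~q)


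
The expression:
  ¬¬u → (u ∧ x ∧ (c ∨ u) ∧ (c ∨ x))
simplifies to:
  x ∨ ¬u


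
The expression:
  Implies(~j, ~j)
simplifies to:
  True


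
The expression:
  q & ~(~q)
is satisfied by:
  {q: True}


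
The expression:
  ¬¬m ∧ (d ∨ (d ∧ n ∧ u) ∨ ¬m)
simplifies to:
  d ∧ m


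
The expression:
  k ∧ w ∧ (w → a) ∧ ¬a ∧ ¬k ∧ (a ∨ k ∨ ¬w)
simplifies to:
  False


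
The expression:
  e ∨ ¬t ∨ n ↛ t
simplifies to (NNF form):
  e ∨ ¬t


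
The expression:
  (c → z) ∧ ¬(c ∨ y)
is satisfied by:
  {y: False, c: False}


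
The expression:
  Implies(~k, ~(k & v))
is always true.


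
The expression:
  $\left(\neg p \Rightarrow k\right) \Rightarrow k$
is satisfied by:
  {k: True, p: False}
  {p: False, k: False}
  {p: True, k: True}


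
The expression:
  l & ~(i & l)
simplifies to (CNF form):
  l & ~i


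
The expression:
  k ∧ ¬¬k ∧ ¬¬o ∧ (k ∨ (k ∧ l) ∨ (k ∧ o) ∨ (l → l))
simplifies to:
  k ∧ o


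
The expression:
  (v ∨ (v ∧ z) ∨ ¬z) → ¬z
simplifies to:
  ¬v ∨ ¬z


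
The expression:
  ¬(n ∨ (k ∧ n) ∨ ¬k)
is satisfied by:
  {k: True, n: False}


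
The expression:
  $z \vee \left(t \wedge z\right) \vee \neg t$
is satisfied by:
  {z: True, t: False}
  {t: False, z: False}
  {t: True, z: True}


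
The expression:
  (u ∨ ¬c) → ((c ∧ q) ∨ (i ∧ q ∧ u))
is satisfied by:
  {q: True, c: True, i: True, u: False}
  {q: True, c: True, i: False, u: False}
  {c: True, i: True, q: False, u: False}
  {c: True, q: False, i: False, u: False}
  {q: True, u: True, c: True, i: True}
  {q: True, u: True, c: True, i: False}
  {q: True, u: True, i: True, c: False}


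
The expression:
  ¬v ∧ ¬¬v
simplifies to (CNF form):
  False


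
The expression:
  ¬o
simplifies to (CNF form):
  ¬o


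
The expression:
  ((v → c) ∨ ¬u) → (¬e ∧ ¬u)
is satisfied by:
  {v: True, c: False, u: False, e: False}
  {e: False, c: False, v: False, u: False}
  {v: True, c: True, e: False, u: False}
  {c: True, e: False, v: False, u: False}
  {u: True, v: True, e: False, c: False}
  {u: True, e: True, v: True, c: False}


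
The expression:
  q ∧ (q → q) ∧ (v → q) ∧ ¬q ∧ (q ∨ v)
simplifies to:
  False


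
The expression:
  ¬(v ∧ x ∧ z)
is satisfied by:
  {v: False, z: False, x: False}
  {x: True, v: False, z: False}
  {z: True, v: False, x: False}
  {x: True, z: True, v: False}
  {v: True, x: False, z: False}
  {x: True, v: True, z: False}
  {z: True, v: True, x: False}


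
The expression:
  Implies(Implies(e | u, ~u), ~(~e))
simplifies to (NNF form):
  e | u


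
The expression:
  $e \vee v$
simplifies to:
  $e \vee v$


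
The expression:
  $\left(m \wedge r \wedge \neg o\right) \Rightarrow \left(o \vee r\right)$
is always true.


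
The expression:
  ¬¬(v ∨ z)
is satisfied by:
  {z: True, v: True}
  {z: True, v: False}
  {v: True, z: False}


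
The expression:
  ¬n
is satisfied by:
  {n: False}


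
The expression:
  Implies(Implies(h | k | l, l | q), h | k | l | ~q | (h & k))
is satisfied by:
  {k: True, l: True, h: True, q: False}
  {k: True, l: True, h: False, q: False}
  {k: True, h: True, l: False, q: False}
  {k: True, h: False, l: False, q: False}
  {l: True, h: True, k: False, q: False}
  {l: True, h: False, k: False, q: False}
  {h: True, k: False, l: False, q: False}
  {h: False, k: False, l: False, q: False}
  {q: True, k: True, l: True, h: True}
  {q: True, k: True, l: True, h: False}
  {q: True, k: True, h: True, l: False}
  {q: True, k: True, h: False, l: False}
  {q: True, l: True, h: True, k: False}
  {q: True, l: True, h: False, k: False}
  {q: True, h: True, l: False, k: False}


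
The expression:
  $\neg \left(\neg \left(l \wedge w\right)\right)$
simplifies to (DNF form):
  $l \wedge w$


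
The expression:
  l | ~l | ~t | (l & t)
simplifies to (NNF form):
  True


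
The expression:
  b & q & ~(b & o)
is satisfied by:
  {b: True, q: True, o: False}


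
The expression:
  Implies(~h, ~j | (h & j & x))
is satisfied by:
  {h: True, j: False}
  {j: False, h: False}
  {j: True, h: True}


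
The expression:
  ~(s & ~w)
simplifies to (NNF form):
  w | ~s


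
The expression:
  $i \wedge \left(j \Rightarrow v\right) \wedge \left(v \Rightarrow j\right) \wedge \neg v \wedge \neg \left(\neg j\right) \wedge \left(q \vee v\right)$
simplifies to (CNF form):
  $\text{False}$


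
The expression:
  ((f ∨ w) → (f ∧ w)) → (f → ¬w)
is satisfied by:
  {w: False, f: False}
  {f: True, w: False}
  {w: True, f: False}


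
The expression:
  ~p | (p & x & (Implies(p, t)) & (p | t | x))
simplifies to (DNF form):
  ~p | (t & x)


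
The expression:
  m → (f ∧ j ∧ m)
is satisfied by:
  {j: True, f: True, m: False}
  {j: True, f: False, m: False}
  {f: True, j: False, m: False}
  {j: False, f: False, m: False}
  {m: True, j: True, f: True}


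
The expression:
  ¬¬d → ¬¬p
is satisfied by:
  {p: True, d: False}
  {d: False, p: False}
  {d: True, p: True}


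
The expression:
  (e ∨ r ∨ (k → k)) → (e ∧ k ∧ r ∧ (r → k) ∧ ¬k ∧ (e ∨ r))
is never true.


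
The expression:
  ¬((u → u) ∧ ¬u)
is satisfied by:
  {u: True}


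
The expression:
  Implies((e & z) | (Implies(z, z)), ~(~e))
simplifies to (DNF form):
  e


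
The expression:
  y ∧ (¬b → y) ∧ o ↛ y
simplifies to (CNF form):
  False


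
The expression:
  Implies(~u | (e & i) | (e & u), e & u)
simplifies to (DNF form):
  u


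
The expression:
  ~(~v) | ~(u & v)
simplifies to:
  True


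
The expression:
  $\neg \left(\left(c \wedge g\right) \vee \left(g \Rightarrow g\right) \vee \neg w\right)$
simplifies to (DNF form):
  $\text{False}$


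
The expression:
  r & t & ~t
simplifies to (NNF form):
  False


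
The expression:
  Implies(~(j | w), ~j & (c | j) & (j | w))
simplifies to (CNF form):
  j | w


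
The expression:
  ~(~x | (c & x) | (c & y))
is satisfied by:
  {x: True, c: False}


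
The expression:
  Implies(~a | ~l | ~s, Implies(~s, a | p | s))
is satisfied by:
  {a: True, p: True, s: True}
  {a: True, p: True, s: False}
  {a: True, s: True, p: False}
  {a: True, s: False, p: False}
  {p: True, s: True, a: False}
  {p: True, s: False, a: False}
  {s: True, p: False, a: False}


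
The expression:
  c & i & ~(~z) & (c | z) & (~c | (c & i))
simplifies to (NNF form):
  c & i & z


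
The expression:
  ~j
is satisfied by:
  {j: False}


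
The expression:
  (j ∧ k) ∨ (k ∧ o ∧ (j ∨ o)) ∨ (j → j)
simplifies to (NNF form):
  True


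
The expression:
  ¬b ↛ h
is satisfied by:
  {h: True, b: False}
  {b: False, h: False}
  {b: True, h: True}


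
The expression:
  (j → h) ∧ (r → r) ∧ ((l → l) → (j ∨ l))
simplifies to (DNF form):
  (h ∧ j) ∨ (l ∧ ¬j)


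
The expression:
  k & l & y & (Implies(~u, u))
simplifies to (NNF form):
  k & l & u & y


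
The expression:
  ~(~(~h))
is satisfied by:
  {h: False}


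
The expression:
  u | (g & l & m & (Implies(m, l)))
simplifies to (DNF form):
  u | (g & l & m)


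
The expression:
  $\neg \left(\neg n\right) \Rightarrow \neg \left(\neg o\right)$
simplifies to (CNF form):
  $o \vee \neg n$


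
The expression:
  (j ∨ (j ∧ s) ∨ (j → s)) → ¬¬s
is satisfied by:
  {s: True}


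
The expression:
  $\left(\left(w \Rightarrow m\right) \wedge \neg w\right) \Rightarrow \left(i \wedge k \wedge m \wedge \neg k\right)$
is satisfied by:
  {w: True}


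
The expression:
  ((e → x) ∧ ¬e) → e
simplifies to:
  e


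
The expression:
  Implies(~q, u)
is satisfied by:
  {q: True, u: True}
  {q: True, u: False}
  {u: True, q: False}


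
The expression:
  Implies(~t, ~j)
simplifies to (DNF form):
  t | ~j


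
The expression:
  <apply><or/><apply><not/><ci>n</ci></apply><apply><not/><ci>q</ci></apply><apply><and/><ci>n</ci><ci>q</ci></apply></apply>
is always true.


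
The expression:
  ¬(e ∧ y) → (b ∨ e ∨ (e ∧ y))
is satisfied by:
  {b: True, e: True}
  {b: True, e: False}
  {e: True, b: False}


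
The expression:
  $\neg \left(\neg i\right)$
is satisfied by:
  {i: True}


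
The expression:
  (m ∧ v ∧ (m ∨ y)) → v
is always true.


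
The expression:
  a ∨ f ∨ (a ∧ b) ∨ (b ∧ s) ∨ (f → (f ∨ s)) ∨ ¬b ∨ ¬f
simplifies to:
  True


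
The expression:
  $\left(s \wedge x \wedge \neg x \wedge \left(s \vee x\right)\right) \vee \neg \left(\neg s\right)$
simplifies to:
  $s$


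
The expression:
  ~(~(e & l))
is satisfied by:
  {e: True, l: True}


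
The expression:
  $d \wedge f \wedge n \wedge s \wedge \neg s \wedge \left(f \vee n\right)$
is never true.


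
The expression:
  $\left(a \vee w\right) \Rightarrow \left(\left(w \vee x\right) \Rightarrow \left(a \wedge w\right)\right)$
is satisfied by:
  {x: False, w: False, a: False}
  {a: True, x: False, w: False}
  {x: True, a: False, w: False}
  {a: True, w: True, x: False}
  {a: True, w: True, x: True}


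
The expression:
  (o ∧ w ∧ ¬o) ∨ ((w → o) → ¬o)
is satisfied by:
  {o: False}


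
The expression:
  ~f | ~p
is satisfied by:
  {p: False, f: False}
  {f: True, p: False}
  {p: True, f: False}


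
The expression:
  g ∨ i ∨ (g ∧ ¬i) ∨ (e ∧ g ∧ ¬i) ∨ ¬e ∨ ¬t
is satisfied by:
  {i: True, g: True, e: False, t: False}
  {i: True, g: False, e: False, t: False}
  {g: True, i: False, e: False, t: False}
  {i: False, g: False, e: False, t: False}
  {i: True, t: True, g: True, e: False}
  {i: True, t: True, g: False, e: False}
  {t: True, g: True, i: False, e: False}
  {t: True, i: False, g: False, e: False}
  {i: True, e: True, g: True, t: False}
  {i: True, e: True, g: False, t: False}
  {e: True, g: True, i: False, t: False}
  {e: True, i: False, g: False, t: False}
  {t: True, e: True, i: True, g: True}
  {t: True, e: True, i: True, g: False}
  {t: True, e: True, g: True, i: False}


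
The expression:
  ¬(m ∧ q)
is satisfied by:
  {m: False, q: False}
  {q: True, m: False}
  {m: True, q: False}


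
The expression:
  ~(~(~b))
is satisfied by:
  {b: False}


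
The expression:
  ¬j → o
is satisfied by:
  {o: True, j: True}
  {o: True, j: False}
  {j: True, o: False}


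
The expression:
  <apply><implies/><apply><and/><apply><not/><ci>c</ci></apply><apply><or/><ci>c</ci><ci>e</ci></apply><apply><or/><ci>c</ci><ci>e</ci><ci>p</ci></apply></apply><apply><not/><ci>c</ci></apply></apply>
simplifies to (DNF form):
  <true/>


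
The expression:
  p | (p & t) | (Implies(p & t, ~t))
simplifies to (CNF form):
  True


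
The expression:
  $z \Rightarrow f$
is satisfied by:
  {f: True, z: False}
  {z: False, f: False}
  {z: True, f: True}


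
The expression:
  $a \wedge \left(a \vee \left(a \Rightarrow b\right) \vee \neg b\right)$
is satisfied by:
  {a: True}


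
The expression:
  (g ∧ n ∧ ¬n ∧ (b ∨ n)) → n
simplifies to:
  True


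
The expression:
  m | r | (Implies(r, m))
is always true.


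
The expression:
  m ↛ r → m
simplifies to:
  True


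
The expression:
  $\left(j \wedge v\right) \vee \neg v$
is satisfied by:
  {j: True, v: False}
  {v: False, j: False}
  {v: True, j: True}


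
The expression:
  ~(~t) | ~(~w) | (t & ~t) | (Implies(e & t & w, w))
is always true.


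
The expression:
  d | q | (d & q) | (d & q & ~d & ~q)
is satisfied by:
  {d: True, q: True}
  {d: True, q: False}
  {q: True, d: False}


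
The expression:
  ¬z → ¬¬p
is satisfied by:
  {z: True, p: True}
  {z: True, p: False}
  {p: True, z: False}


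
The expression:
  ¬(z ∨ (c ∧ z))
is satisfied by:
  {z: False}


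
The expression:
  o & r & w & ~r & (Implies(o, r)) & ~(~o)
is never true.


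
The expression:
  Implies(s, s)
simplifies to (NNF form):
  True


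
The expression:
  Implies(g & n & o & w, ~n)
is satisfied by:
  {w: False, o: False, n: False, g: False}
  {g: True, w: False, o: False, n: False}
  {n: True, w: False, o: False, g: False}
  {g: True, n: True, w: False, o: False}
  {o: True, g: False, w: False, n: False}
  {g: True, o: True, w: False, n: False}
  {n: True, o: True, g: False, w: False}
  {g: True, n: True, o: True, w: False}
  {w: True, n: False, o: False, g: False}
  {g: True, w: True, n: False, o: False}
  {n: True, w: True, g: False, o: False}
  {g: True, n: True, w: True, o: False}
  {o: True, w: True, n: False, g: False}
  {g: True, o: True, w: True, n: False}
  {n: True, o: True, w: True, g: False}


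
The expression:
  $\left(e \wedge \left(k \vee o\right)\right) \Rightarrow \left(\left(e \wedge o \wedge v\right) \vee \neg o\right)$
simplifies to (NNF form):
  $v \vee \neg e \vee \neg o$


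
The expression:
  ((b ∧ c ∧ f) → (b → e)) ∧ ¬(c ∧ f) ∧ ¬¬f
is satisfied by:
  {f: True, c: False}


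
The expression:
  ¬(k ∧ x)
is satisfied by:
  {k: False, x: False}
  {x: True, k: False}
  {k: True, x: False}


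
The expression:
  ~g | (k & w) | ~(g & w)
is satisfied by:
  {k: True, w: False, g: False}
  {w: False, g: False, k: False}
  {g: True, k: True, w: False}
  {g: True, w: False, k: False}
  {k: True, w: True, g: False}
  {w: True, k: False, g: False}
  {g: True, w: True, k: True}


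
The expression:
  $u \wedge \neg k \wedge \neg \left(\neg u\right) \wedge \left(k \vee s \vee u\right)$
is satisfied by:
  {u: True, k: False}


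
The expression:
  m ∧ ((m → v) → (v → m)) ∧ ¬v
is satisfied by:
  {m: True, v: False}


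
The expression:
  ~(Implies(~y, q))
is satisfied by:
  {q: False, y: False}


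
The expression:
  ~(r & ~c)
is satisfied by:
  {c: True, r: False}
  {r: False, c: False}
  {r: True, c: True}


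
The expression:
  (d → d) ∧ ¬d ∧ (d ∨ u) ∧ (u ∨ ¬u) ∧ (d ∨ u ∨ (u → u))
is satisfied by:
  {u: True, d: False}


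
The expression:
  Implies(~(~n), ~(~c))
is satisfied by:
  {c: True, n: False}
  {n: False, c: False}
  {n: True, c: True}


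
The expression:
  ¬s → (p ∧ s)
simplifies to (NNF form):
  s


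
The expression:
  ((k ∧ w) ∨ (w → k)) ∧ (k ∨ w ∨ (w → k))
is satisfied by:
  {k: True, w: False}
  {w: False, k: False}
  {w: True, k: True}


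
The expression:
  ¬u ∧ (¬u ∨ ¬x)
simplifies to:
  ¬u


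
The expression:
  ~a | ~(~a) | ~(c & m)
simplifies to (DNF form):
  True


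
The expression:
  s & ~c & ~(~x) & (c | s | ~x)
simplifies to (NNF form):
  s & x & ~c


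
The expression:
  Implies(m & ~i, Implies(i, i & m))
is always true.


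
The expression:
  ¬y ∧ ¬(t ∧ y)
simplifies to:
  ¬y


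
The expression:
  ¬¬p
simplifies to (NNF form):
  p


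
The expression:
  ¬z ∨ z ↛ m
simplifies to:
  ¬m ∨ ¬z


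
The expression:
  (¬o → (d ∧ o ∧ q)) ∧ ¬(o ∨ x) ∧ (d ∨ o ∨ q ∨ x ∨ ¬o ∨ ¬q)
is never true.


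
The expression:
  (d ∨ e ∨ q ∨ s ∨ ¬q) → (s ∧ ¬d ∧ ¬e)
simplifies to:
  s ∧ ¬d ∧ ¬e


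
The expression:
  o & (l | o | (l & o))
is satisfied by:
  {o: True}


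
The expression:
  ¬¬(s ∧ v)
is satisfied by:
  {s: True, v: True}


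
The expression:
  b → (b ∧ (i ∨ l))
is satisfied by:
  {i: True, l: True, b: False}
  {i: True, l: False, b: False}
  {l: True, i: False, b: False}
  {i: False, l: False, b: False}
  {i: True, b: True, l: True}
  {i: True, b: True, l: False}
  {b: True, l: True, i: False}


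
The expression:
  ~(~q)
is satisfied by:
  {q: True}


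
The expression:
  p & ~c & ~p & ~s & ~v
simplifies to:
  False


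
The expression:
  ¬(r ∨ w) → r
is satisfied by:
  {r: True, w: True}
  {r: True, w: False}
  {w: True, r: False}


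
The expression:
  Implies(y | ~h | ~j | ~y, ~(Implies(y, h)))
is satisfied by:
  {y: True, h: False}


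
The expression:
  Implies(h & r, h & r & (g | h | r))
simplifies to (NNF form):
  True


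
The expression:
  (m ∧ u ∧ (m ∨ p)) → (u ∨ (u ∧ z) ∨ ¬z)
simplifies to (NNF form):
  True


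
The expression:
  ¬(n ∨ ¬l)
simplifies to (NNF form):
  l ∧ ¬n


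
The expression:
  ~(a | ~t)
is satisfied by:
  {t: True, a: False}


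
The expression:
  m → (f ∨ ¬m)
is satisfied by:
  {f: True, m: False}
  {m: False, f: False}
  {m: True, f: True}


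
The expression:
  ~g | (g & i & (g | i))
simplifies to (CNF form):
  i | ~g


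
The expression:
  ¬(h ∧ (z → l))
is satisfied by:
  {z: True, h: False, l: False}
  {z: False, h: False, l: False}
  {l: True, z: True, h: False}
  {l: True, z: False, h: False}
  {h: True, z: True, l: False}


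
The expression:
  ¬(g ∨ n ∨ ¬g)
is never true.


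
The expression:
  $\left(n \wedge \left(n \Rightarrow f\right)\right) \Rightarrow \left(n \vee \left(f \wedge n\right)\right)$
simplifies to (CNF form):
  $\text{True}$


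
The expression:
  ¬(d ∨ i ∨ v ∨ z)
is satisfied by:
  {d: False, v: False, z: False, i: False}


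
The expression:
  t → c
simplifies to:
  c ∨ ¬t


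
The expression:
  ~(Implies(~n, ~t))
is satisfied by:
  {t: True, n: False}


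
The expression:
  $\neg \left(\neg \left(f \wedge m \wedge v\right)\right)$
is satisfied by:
  {m: True, f: True, v: True}


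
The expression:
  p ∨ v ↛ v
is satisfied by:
  {p: True}


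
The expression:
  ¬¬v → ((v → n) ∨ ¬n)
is always true.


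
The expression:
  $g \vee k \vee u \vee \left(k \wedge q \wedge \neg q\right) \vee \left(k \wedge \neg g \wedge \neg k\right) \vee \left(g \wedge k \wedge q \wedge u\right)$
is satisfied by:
  {k: True, g: True, u: True}
  {k: True, g: True, u: False}
  {k: True, u: True, g: False}
  {k: True, u: False, g: False}
  {g: True, u: True, k: False}
  {g: True, u: False, k: False}
  {u: True, g: False, k: False}


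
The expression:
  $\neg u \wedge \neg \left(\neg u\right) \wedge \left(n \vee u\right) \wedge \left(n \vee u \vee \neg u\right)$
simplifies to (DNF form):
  $\text{False}$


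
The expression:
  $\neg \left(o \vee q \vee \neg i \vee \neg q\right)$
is never true.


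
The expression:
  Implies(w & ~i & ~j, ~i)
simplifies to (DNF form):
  True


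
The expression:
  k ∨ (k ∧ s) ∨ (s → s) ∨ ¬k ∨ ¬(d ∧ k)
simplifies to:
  True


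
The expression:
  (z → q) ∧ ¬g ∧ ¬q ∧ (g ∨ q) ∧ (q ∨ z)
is never true.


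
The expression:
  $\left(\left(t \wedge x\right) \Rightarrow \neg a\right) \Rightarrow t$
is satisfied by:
  {t: True}


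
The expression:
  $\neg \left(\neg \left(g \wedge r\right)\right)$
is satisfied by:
  {r: True, g: True}


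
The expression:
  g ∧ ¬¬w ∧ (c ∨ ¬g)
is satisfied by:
  {c: True, w: True, g: True}


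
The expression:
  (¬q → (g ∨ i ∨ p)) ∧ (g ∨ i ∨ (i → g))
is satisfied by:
  {i: True, q: True, g: True, p: True}
  {i: True, q: True, g: True, p: False}
  {i: True, q: True, p: True, g: False}
  {i: True, q: True, p: False, g: False}
  {i: True, g: True, p: True, q: False}
  {i: True, g: True, p: False, q: False}
  {i: True, g: False, p: True, q: False}
  {i: True, g: False, p: False, q: False}
  {q: True, g: True, p: True, i: False}
  {q: True, g: True, p: False, i: False}
  {q: True, p: True, g: False, i: False}
  {q: True, p: False, g: False, i: False}
  {g: True, p: True, q: False, i: False}
  {g: True, q: False, p: False, i: False}
  {p: True, q: False, g: False, i: False}


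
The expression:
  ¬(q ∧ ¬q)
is always true.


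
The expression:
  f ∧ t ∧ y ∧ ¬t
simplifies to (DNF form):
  False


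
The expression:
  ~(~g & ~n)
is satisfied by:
  {n: True, g: True}
  {n: True, g: False}
  {g: True, n: False}


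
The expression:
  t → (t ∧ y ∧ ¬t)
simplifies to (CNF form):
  ¬t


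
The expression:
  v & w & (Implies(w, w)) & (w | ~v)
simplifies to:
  v & w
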